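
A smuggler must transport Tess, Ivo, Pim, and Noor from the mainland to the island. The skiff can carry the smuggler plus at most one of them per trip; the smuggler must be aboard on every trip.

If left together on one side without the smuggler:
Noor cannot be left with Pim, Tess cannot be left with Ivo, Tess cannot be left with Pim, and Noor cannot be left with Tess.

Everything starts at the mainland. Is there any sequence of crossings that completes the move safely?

Whatever the first load, the items left behind include a forbidden pair without the smuggler. No opening move is safe, so no plan exists.

No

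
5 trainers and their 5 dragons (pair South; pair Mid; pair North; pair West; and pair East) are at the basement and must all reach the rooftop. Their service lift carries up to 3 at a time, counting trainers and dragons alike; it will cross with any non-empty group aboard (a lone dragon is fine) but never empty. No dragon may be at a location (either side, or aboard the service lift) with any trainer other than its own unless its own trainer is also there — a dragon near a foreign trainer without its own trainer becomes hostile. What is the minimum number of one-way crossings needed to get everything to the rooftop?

Counting alone: each trip to the rooftop takes at most 3 across and each return brings at least 1 back, so after t trips out (and t−1 returns) at most 3t − (t−1) of the 10 are across; that first reaches 10 at t = 5, so at least 9 crossings are needed.
The safety rule pushes this higher. Following every safe sequence of crossings, the most of the 10 that can be at the rooftop as the service lift arrives there on crossing 9 is 9 — never all 10.
So no plan with fewer than 11 crossings exists, and this one achieves 11:
1. dragon South and trainer South cross → the rooftop.
2. trainer South crosses ← the basement.
3. dragon Mid, dragon North, and dragon West cross → the rooftop.
4. dragon South crosses ← the basement.
5. trainer Mid, trainer North, and trainer West cross → the rooftop.
6. dragon Mid and trainer Mid cross ← the basement.
7. trainer East, trainer Mid, and trainer South cross → the rooftop.
8. dragon North crosses ← the basement.
9. dragon Mid and dragon South cross → the rooftop.
10. dragon South crosses ← the basement.
11. dragon East, dragon North, and dragon South cross → the rooftop.

11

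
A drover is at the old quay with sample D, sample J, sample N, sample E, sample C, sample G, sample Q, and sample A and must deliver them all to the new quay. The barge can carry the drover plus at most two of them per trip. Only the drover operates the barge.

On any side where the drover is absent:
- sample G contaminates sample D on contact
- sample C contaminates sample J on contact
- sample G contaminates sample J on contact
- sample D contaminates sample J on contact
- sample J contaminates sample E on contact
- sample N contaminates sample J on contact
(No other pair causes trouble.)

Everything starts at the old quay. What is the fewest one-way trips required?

13

Counting alone: the drover can take at most 2 across per trip to the new quay, so moving all 8 needs at least 4 loaded trips out, with a return between consecutive ones — at least 7 crossings.
The safety rule pushes this higher. Following every safe sequence of crossings, the most of the 8 that can be at the new quay as the barge arrives there on crossings 7, 9, 11 is 5, 6, 7 respectively — never all 8.
So no plan with fewer than 13 crossings exists, and this one achieves 13:
1. Drover goes to the new quay with sample D and sample J.  [the old quay: sample A, sample C, sample E, sample G, sample N, sample Q | the new quay: sample D, sample J]
2. Drover goes back to the old quay with sample D.  [the old quay: sample A, sample C, sample D, sample E, sample G, sample N, sample Q | the new quay: sample J]
3. Drover goes to the new quay with sample D and sample N.  [the old quay: sample A, sample C, sample E, sample G, sample Q | the new quay: sample D, sample J, sample N]
4. Drover goes back to the old quay with sample J.  [the old quay: sample A, sample C, sample E, sample G, sample J, sample Q | the new quay: sample D, sample N]
5. Drover goes to the new quay with sample E and sample J.  [the old quay: sample A, sample C, sample G, sample Q | the new quay: sample D, sample E, sample J, sample N]
6. Drover goes back to the old quay with sample J.  [the old quay: sample A, sample C, sample G, sample J, sample Q | the new quay: sample D, sample E, sample N]
7. Drover goes to the new quay with sample C and sample J.  [the old quay: sample A, sample G, sample Q | the new quay: sample C, sample D, sample E, sample J, sample N]
8. Drover goes back to the old quay with sample J.  [the old quay: sample A, sample G, sample J, sample Q | the new quay: sample C, sample D, sample E, sample N]
9. Drover goes to the new quay with sample J and sample Q.  [the old quay: sample A, sample G | the new quay: sample C, sample D, sample E, sample J, sample N, sample Q]
10. Drover goes back to the old quay with sample J.  [the old quay: sample A, sample G, sample J | the new quay: sample C, sample D, sample E, sample N, sample Q]
11. Drover goes to the new quay with sample A and sample J.  [the old quay: sample G | the new quay: sample A, sample C, sample D, sample E, sample J, sample N, sample Q]
12. Drover goes back to the old quay with sample J.  [the old quay: sample G, sample J | the new quay: sample A, sample C, sample D, sample E, sample N, sample Q]
13. Drover goes to the new quay with sample G and sample J.  [the old quay: — | the new quay: sample A, sample C, sample D, sample E, sample G, sample J, sample N, sample Q]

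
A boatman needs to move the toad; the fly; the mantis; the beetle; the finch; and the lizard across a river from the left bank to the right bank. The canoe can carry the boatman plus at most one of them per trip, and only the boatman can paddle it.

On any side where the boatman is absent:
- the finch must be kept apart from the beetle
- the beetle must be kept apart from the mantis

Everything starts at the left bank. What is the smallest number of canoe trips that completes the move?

13

Counting alone: the boatman can take at most 1 across per trip to the right bank, so moving all 6 needs at least 6 loaded trips out, with a return between consecutive ones — at least 11 crossings.
The safety rule pushes this higher. Following every safe sequence of crossings, the most of the 6 that can be at the right bank as the canoe arrives there on crossing 11 is 5 — never all 6.
So no plan with fewer than 13 crossings exists, and this one achieves 13:
1. Boatman goes to the right bank with the beetle.
2. Boatman goes back to the left bank alone.
3. Boatman goes to the right bank with the toad.
4. Boatman goes back to the left bank alone.
5. Boatman goes to the right bank with the fly.
6. Boatman goes back to the left bank alone.
7. Boatman goes to the right bank with the mantis.
8. Boatman goes back to the left bank with the beetle.
9. Boatman goes to the right bank with the finch.
10. Boatman goes back to the left bank alone.
11. Boatman goes to the right bank with the lizard.
12. Boatman goes back to the left bank alone.
13. Boatman goes to the right bank with the beetle.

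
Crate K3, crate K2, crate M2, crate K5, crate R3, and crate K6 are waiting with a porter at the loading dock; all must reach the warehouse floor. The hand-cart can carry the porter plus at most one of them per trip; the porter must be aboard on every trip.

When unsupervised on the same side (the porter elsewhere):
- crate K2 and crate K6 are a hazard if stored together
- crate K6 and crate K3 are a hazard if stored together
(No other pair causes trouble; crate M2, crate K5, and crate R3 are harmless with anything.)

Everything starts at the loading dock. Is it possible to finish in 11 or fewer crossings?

Counting alone: the porter can take at most 1 across per trip to the warehouse floor, so moving all 6 needs at least 6 loaded trips out, with a return between consecutive ones — at least 11 crossings.
The safety rule pushes this higher. Following every safe sequence of crossings, the most of the 6 that can be at the warehouse floor as the hand-cart arrives there on crossing 11 is 5 — never all 6.
So the move cannot be finished within 11 crossings. (The shortest complete plan takes 13:)
1. Porter goes to the warehouse floor with crate K6.
2. Porter goes back to the loading dock alone.
3. Porter goes to the warehouse floor with crate K3.
4. Porter goes back to the loading dock with crate K6.
5. Porter goes to the warehouse floor with crate K2.
6. Porter goes back to the loading dock alone.
7. Porter goes to the warehouse floor with crate M2.
8. Porter goes back to the loading dock alone.
9. Porter goes to the warehouse floor with crate K5.
10. Porter goes back to the loading dock alone.
11. Porter goes to the warehouse floor with crate R3.
12. Porter goes back to the loading dock alone.
13. Porter goes to the warehouse floor with crate K6.

No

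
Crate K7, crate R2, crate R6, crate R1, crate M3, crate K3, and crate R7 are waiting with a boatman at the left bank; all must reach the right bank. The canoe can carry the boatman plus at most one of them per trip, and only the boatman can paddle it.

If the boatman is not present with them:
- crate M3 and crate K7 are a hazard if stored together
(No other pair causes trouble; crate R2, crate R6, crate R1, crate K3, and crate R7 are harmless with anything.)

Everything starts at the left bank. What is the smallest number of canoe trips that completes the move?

13

Counting alone: the boatman can take at most 1 across per trip to the right bank, so moving all 7 needs at least 7 loaded trips out, with a return between consecutive ones — at least 13 crossings.
The plan below uses exactly 13 crossings, so it is optimal:
1. Boatman goes to the right bank with crate K7.  [the left bank: crate K3, crate M3, crate R1, crate R2, crate R6, crate R7 | the right bank: crate K7]
2. Boatman goes back to the left bank alone.  [the left bank: crate K3, crate M3, crate R1, crate R2, crate R6, crate R7 | the right bank: crate K7]
3. Boatman goes to the right bank with crate R2.  [the left bank: crate K3, crate M3, crate R1, crate R6, crate R7 | the right bank: crate K7, crate R2]
4. Boatman goes back to the left bank alone.  [the left bank: crate K3, crate M3, crate R1, crate R6, crate R7 | the right bank: crate K7, crate R2]
5. Boatman goes to the right bank with crate R6.  [the left bank: crate K3, crate M3, crate R1, crate R7 | the right bank: crate K7, crate R2, crate R6]
6. Boatman goes back to the left bank alone.  [the left bank: crate K3, crate M3, crate R1, crate R7 | the right bank: crate K7, crate R2, crate R6]
7. Boatman goes to the right bank with crate R1.  [the left bank: crate K3, crate M3, crate R7 | the right bank: crate K7, crate R1, crate R2, crate R6]
8. Boatman goes back to the left bank alone.  [the left bank: crate K3, crate M3, crate R7 | the right bank: crate K7, crate R1, crate R2, crate R6]
9. Boatman goes to the right bank with crate K3.  [the left bank: crate M3, crate R7 | the right bank: crate K3, crate K7, crate R1, crate R2, crate R6]
10. Boatman goes back to the left bank alone.  [the left bank: crate M3, crate R7 | the right bank: crate K3, crate K7, crate R1, crate R2, crate R6]
11. Boatman goes to the right bank with crate R7.  [the left bank: crate M3 | the right bank: crate K3, crate K7, crate R1, crate R2, crate R6, crate R7]
12. Boatman goes back to the left bank alone.  [the left bank: crate M3 | the right bank: crate K3, crate K7, crate R1, crate R2, crate R6, crate R7]
13. Boatman goes to the right bank with crate M3.  [the left bank: — | the right bank: crate K3, crate K7, crate M3, crate R1, crate R2, crate R6, crate R7]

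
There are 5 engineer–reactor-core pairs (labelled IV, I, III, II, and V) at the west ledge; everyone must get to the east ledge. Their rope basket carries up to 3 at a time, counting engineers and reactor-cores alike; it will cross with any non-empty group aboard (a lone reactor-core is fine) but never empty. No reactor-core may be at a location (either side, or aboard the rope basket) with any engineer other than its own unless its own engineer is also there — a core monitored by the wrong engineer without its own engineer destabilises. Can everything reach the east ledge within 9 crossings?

No

Counting alone: each trip to the east ledge takes at most 3 across and each return brings at least 1 back, so after t trips out (and t−1 returns) at most 3t − (t−1) of the 10 are across; that first reaches 10 at t = 5, so at least 9 crossings are needed.
The safety rule pushes this higher. Following every safe sequence of crossings, the most of the 10 that can be at the east ledge as the rope basket arrives there on crossing 9 is 9 — never all 10.
So the move cannot be finished within 9 crossings. (The shortest complete plan takes 11:)
1. engineer IV and reactor-core IV cross → the east ledge.
2. engineer IV crosses ← the west ledge.
3. reactor-core I, reactor-core II, and reactor-core III cross → the east ledge.
4. reactor-core IV crosses ← the west ledge.
5. engineer I, engineer II, and engineer III cross → the east ledge.
6. engineer I and reactor-core I cross ← the west ledge.
7. engineer I, engineer IV, and engineer V cross → the east ledge.
8. reactor-core III crosses ← the west ledge.
9. reactor-core I and reactor-core IV cross → the east ledge.
10. reactor-core IV crosses ← the west ledge.
11. reactor-core III, reactor-core IV, and reactor-core V cross → the east ledge.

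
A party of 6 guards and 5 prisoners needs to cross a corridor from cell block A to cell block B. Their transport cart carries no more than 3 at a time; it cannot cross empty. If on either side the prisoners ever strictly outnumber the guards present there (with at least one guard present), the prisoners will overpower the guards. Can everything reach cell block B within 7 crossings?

No

Counting alone: each trip to cell block B takes at most 3 across and each return brings at least 1 back, so after t trips out (and t−1 returns) at most 3t − (t−1) of the 11 are across; that first reaches 11 at t = 5, so at least 9 crossings are needed.
Since 7 < 9, 7 crossings cannot be enough. (The shortest complete plan in fact takes 9:)
1. 3 prisoners → cell block B.  (cell block A: 6G 2P; cell block B: 0G 3P)
2. 1 prisoner ← cell block A.  (cell block A: 6G 3P; cell block B: 0G 2P)
3. 3 guards → cell block B.  (cell block A: 3G 3P; cell block B: 3G 2P)
4. 1 guard ← cell block A.  (cell block A: 4G 3P; cell block B: 2G 2P)
5. 2 guards and 1 prisoner → cell block B.  (cell block A: 2G 2P; cell block B: 4G 3P)
6. 1 guard ← cell block A.  (cell block A: 3G 2P; cell block B: 3G 3P)
7. 2 guards and 1 prisoner → cell block B.  (cell block A: 1G 1P; cell block B: 5G 4P)
8. 1 guard ← cell block A.  (cell block A: 2G 1P; cell block B: 4G 4P)
9. 2 guards and 1 prisoner → cell block B.  (cell block A: 0G 0P; cell block B: 6G 5P)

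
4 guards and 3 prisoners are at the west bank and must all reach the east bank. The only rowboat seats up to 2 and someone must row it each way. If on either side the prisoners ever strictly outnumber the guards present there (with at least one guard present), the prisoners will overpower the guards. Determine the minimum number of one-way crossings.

11

Counting alone: each trip to the east bank takes at most 2 across and each return brings at least 1 back, so after t trips out (and t−1 returns) at most 2t − (t−1) of the 7 are across; that first reaches 7 at t = 6, so at least 11 crossings are needed.
The plan below uses exactly 11 crossings, so it is optimal:
1. 2 prisoners → the east bank.  (the west bank: 4G 1P; the east bank: 0G 2P)
2. 1 prisoner ← the west bank.  (the west bank: 4G 2P; the east bank: 0G 1P)
3. 2 prisoners → the east bank.  (the west bank: 4G 0P; the east bank: 0G 3P)
4. 1 prisoner ← the west bank.  (the west bank: 4G 1P; the east bank: 0G 2P)
5. 2 guards → the east bank.  (the west bank: 2G 1P; the east bank: 2G 2P)
6. 1 prisoner ← the west bank.  (the west bank: 2G 2P; the east bank: 2G 1P)
7. 1 guard and 1 prisoner → the east bank.  (the west bank: 1G 1P; the east bank: 3G 2P)
8. 1 guard ← the west bank.  (the west bank: 2G 1P; the east bank: 2G 2P)
9. 1 guard and 1 prisoner → the east bank.  (the west bank: 1G 0P; the east bank: 3G 3P)
10. 1 prisoner ← the west bank.  (the west bank: 1G 1P; the east bank: 3G 2P)
11. 1 guard and 1 prisoner → the east bank.  (the west bank: 0G 0P; the east bank: 4G 3P)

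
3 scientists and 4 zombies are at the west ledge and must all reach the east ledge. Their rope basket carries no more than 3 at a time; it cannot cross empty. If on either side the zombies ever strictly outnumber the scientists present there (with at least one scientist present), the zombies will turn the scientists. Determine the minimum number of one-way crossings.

impossible

The zombies already outnumber the scientists at the west ledge before anyone moves, so the starting position itself is disallowed.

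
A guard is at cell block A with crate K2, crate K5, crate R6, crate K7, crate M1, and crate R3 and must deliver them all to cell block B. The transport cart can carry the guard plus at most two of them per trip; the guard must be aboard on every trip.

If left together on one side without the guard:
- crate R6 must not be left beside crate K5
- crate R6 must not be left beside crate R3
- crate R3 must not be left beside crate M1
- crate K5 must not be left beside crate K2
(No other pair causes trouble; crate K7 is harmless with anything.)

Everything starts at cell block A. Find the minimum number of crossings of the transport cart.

Counting alone: the guard can take at most 2 across per trip to cell block B, so moving all 6 needs at least 3 loaded trips out, with a return between consecutive ones — at least 5 crossings.
The safety rule pushes this higher. Following every safe sequence of crossings, the most of the 6 that can be at cell block B as the transport cart arrives there on crossing 5 is 5 — never all 6.
So no plan with fewer than 7 crossings exists, and this one achieves 7:
1. Guard goes to cell block B with crate K5 and crate R3.
2. Guard goes back to cell block A alone.
3. Guard goes to cell block B with crate K2 and crate R6.
4. Guard goes back to cell block A with crate K5 and crate R3.
5. Guard goes to cell block B with crate K7 and crate M1.
6. Guard goes back to cell block A alone.
7. Guard goes to cell block B with crate K5 and crate R3.

7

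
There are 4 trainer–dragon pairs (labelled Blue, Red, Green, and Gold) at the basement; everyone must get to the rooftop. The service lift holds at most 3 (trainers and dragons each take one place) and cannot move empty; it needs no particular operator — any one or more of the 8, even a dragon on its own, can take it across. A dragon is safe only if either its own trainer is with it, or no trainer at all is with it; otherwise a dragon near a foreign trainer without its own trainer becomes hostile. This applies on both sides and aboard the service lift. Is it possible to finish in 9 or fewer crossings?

Yes

Yes — this plan uses 9 crossings (≤ 9):
1. dragon Blue and trainer Blue cross → the rooftop.
2. trainer Blue crosses ← the basement.
3. dragon Red, trainer Blue, and trainer Red cross → the rooftop.
4. dragon Blue and trainer Blue cross ← the basement.
5. trainer Blue, trainer Gold, and trainer Green cross → the rooftop.
6. dragon Red crosses ← the basement.
7. dragon Blue and dragon Red cross → the rooftop.
8. dragon Blue crosses ← the basement.
9. dragon Blue, dragon Gold, and dragon Green cross → the rooftop.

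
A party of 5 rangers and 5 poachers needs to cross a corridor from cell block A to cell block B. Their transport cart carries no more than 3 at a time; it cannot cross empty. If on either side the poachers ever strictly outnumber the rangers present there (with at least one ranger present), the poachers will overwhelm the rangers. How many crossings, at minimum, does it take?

Counting alone: each trip to cell block B takes at most 3 across and each return brings at least 1 back, so after t trips out (and t−1 returns) at most 3t − (t−1) of the 10 are across; that first reaches 10 at t = 5, so at least 9 crossings are needed.
The safety rule pushes this higher. Following every safe sequence of crossings, the most of the 10 that can be at cell block B as the transport cart arrives there on crossing 9 is 9 — never all 10.
So no plan with fewer than 11 crossings exists, and this one achieves 11:
1. 2 poachers → cell block B.  (cell block A: 5R 3P; cell block B: 0R 2P)
2. 1 poacher ← cell block A.  (cell block A: 5R 4P; cell block B: 0R 1P)
3. 3 poachers → cell block B.  (cell block A: 5R 1P; cell block B: 0R 4P)
4. 1 poacher ← cell block A.  (cell block A: 5R 2P; cell block B: 0R 3P)
5. 3 rangers → cell block B.  (cell block A: 2R 2P; cell block B: 3R 3P)
6. 1 ranger and 1 poacher ← cell block A.  (cell block A: 3R 3P; cell block B: 2R 2P)
7. 3 rangers → cell block B.  (cell block A: 0R 3P; cell block B: 5R 2P)
8. 1 poacher ← cell block A.  (cell block A: 0R 4P; cell block B: 5R 1P)
9. 2 poachers → cell block B.  (cell block A: 0R 2P; cell block B: 5R 3P)
10. 1 poacher ← cell block A.  (cell block A: 0R 3P; cell block B: 5R 2P)
11. 3 poachers → cell block B.  (cell block A: 0R 0P; cell block B: 5R 5P)

11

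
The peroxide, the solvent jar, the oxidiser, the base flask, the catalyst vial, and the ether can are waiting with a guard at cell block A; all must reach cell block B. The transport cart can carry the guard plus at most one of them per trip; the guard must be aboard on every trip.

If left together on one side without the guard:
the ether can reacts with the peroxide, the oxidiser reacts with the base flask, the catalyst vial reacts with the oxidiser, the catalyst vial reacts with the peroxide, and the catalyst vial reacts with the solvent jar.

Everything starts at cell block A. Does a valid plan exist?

Whatever the first load, the items left behind include a forbidden pair without the guard. No opening move is safe, so no plan exists.

No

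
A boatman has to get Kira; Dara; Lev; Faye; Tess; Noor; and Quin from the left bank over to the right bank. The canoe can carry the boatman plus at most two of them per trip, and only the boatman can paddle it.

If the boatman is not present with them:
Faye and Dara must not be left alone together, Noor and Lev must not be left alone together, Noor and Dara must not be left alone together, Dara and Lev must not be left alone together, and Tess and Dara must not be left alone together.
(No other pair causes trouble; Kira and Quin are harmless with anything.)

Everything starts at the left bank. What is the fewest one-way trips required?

Counting alone: the boatman can take at most 2 across per trip to the right bank, so moving all 7 needs at least 4 loaded trips out, with a return between consecutive ones — at least 7 crossings.
The safety rule pushes this higher. Following every safe sequence of crossings, the most of the 7 that can be at the right bank as the canoe arrives there on crossings 7, 9 is 5, 6 respectively — never all 7.
So no plan with fewer than 11 crossings exists, and this one achieves 11:
1. Boatman goes to the right bank with Dara and Lev.
2. Boatman goes back to the left bank with Dara.
3. Boatman goes to the right bank with Dara and Kira.
4. Boatman goes back to the left bank with Dara.
5. Boatman goes to the right bank with Dara and Faye.
6. Boatman goes back to the left bank with Dara.
7. Boatman goes to the right bank with Dara and Tess.
8. Boatman goes back to the left bank with Dara.
9. Boatman goes to the right bank with Dara and Quin.
10. Boatman goes back to the left bank with Dara.
11. Boatman goes to the right bank with Dara and Noor.

11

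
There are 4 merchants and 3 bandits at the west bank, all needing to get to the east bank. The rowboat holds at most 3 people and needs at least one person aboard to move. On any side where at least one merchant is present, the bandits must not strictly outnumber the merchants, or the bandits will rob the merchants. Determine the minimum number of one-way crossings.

5

Counting alone: each trip to the east bank takes at most 3 across and each return brings at least 1 back, so after t trips out (and t−1 returns) at most 3t − (t−1) of the 7 are across; that first reaches 7 at t = 3, so at least 5 crossings are needed.
The plan below uses exactly 5 crossings, so it is optimal:
1. 3 bandits → the east bank.  (the west bank: 4M 0B; the east bank: 0M 3B)
2. 1 bandit ← the west bank.  (the west bank: 4M 1B; the east bank: 0M 2B)
3. 3 merchants → the east bank.  (the west bank: 1M 1B; the east bank: 3M 2B)
4. 1 merchant ← the west bank.  (the west bank: 2M 1B; the east bank: 2M 2B)
5. 2 merchants and 1 bandit → the east bank.  (the west bank: 0M 0B; the east bank: 4M 3B)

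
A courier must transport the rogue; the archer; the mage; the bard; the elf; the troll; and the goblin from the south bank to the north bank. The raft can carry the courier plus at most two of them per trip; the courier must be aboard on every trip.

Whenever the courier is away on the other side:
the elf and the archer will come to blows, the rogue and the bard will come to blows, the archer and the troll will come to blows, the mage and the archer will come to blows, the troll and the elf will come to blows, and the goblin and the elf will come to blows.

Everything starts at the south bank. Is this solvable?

No

Whatever the first load, the items left behind include a forbidden pair without the courier. No opening move is safe, so no plan exists.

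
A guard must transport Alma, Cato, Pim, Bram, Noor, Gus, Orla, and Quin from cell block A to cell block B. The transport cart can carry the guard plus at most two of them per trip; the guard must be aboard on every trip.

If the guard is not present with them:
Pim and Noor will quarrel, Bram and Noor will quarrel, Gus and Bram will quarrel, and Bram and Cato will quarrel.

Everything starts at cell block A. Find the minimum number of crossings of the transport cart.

9

Counting alone: the guard can take at most 2 across per trip to cell block B, so moving all 8 needs at least 4 loaded trips out, with a return between consecutive ones — at least 7 crossings.
The safety rule pushes this higher. Following every safe sequence of crossings, the most of the 8 that can be at cell block B as the transport cart arrives there on crossing 7 is 7 — never all 8.
So no plan with fewer than 9 crossings exists, and this one achieves 9:
1. Guard goes to cell block B with Bram and Pim.  [cell block A: Alma, Cato, Gus, Noor, Orla, Quin | cell block B: Bram, Pim]
2. Guard goes back to cell block A alone.  [cell block A: Alma, Cato, Gus, Noor, Orla, Quin | cell block B: Bram, Pim]
3. Guard goes to cell block B with Alma.  [cell block A: Cato, Gus, Noor, Orla, Quin | cell block B: Alma, Bram, Pim]
4. Guard goes back to cell block A alone.  [cell block A: Cato, Gus, Noor, Orla, Quin | cell block B: Alma, Bram, Pim]
5. Guard goes to cell block B with Orla and Quin.  [cell block A: Cato, Gus, Noor | cell block B: Alma, Bram, Orla, Pim, Quin]
6. Guard goes back to cell block A alone.  [cell block A: Cato, Gus, Noor | cell block B: Alma, Bram, Orla, Pim, Quin]
7. Guard goes to cell block B with Cato and Gus.  [cell block A: Noor | cell block B: Alma, Bram, Cato, Gus, Orla, Pim, Quin]
8. Guard goes back to cell block A with Bram.  [cell block A: Bram, Noor | cell block B: Alma, Cato, Gus, Orla, Pim, Quin]
9. Guard goes to cell block B with Bram and Noor.  [cell block A: — | cell block B: Alma, Bram, Cato, Gus, Noor, Orla, Pim, Quin]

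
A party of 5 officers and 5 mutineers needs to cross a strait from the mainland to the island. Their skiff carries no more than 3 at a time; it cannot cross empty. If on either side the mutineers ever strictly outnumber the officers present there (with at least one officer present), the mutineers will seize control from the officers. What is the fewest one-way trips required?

11

Counting alone: each trip to the island takes at most 3 across and each return brings at least 1 back, so after t trips out (and t−1 returns) at most 3t − (t−1) of the 10 are across; that first reaches 10 at t = 5, so at least 9 crossings are needed.
The safety rule pushes this higher. Following every safe sequence of crossings, the most of the 10 that can be at the island as the skiff arrives there on crossing 9 is 9 — never all 10.
So no plan with fewer than 11 crossings exists, and this one achieves 11:
1. 2 mutineers → the island.  (the mainland: 5O 3M; the island: 0O 2M)
2. 1 mutineer ← the mainland.  (the mainland: 5O 4M; the island: 0O 1M)
3. 3 mutineers → the island.  (the mainland: 5O 1M; the island: 0O 4M)
4. 1 mutineer ← the mainland.  (the mainland: 5O 2M; the island: 0O 3M)
5. 3 officers → the island.  (the mainland: 2O 2M; the island: 3O 3M)
6. 1 officer and 1 mutineer ← the mainland.  (the mainland: 3O 3M; the island: 2O 2M)
7. 3 officers → the island.  (the mainland: 0O 3M; the island: 5O 2M)
8. 1 mutineer ← the mainland.  (the mainland: 0O 4M; the island: 5O 1M)
9. 2 mutineers → the island.  (the mainland: 0O 2M; the island: 5O 3M)
10. 1 mutineer ← the mainland.  (the mainland: 0O 3M; the island: 5O 2M)
11. 3 mutineers → the island.  (the mainland: 0O 0M; the island: 5O 5M)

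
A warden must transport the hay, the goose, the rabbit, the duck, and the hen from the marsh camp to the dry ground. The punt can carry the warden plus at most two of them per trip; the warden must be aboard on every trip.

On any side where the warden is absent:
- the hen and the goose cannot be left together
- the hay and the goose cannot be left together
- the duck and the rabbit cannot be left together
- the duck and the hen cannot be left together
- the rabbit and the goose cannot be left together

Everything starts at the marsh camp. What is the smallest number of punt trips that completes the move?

7

Counting alone: the warden can take at most 2 across per trip to the dry ground, so moving all 5 needs at least 3 loaded trips out, with a return between consecutive ones — at least 5 crossings.
The safety rule pushes this higher. Following every safe sequence of crossings, the most of the 5 that can be at the dry ground as the punt arrives there on crossing 5 is 4 — never all 5.
So no plan with fewer than 7 crossings exists, and this one achieves 7:
1. Warden goes to the dry ground with the duck and the goose.
2. Warden goes back to the marsh camp alone.
3. Warden goes to the dry ground with the hay.
4. Warden goes back to the marsh camp with the goose.
5. Warden goes to the dry ground with the hen and the rabbit.
6. Warden goes back to the marsh camp with the duck.
7. Warden goes to the dry ground with the duck and the goose.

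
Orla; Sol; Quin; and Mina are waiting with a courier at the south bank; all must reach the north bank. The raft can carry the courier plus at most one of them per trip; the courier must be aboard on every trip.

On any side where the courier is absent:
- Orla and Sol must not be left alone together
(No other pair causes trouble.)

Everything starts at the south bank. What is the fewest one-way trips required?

Counting alone: the courier can take at most 1 across per trip to the north bank, so moving all 4 needs at least 4 loaded trips out, with a return between consecutive ones — at least 7 crossings.
The plan below uses exactly 7 crossings, so it is optimal:
1. Courier goes to the north bank with Orla.
2. Courier goes back to the south bank alone.
3. Courier goes to the north bank with Quin.
4. Courier goes back to the south bank alone.
5. Courier goes to the north bank with Mina.
6. Courier goes back to the south bank alone.
7. Courier goes to the north bank with Sol.

7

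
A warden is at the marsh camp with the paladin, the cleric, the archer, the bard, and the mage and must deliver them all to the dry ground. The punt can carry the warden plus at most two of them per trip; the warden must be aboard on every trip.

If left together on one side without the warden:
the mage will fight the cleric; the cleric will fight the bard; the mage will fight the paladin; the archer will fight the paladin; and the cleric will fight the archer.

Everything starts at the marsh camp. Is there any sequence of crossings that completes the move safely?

Yes

1. Warden goes to the dry ground with the cleric and the paladin.
2. Warden goes back to the marsh camp alone.
3. Warden goes to the dry ground with the archer.
4. Warden goes back to the marsh camp with the cleric and the paladin.
5. Warden goes to the dry ground with the bard and the mage.
6. Warden goes back to the marsh camp alone.
7. Warden goes to the dry ground with the cleric and the paladin.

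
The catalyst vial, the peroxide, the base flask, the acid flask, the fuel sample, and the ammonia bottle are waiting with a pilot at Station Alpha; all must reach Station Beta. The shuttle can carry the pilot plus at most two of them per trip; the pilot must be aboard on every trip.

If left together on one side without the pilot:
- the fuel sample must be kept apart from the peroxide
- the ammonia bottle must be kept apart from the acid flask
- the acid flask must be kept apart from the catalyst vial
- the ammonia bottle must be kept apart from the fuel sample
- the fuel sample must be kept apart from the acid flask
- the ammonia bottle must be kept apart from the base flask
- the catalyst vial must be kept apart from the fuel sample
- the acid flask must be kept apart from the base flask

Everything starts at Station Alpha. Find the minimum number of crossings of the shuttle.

Whatever the first load, the items left behind include a forbidden pair without the pilot. No opening move is safe, so no plan exists.

impossible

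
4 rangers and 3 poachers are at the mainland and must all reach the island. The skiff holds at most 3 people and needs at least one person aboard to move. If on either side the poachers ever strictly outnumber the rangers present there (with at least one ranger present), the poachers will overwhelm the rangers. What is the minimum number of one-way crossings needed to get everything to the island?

5

Counting alone: each trip to the island takes at most 3 across and each return brings at least 1 back, so after t trips out (and t−1 returns) at most 3t − (t−1) of the 7 are across; that first reaches 7 at t = 3, so at least 5 crossings are needed.
The plan below uses exactly 5 crossings, so it is optimal:
1. 3 poachers → the island.  (the mainland: 4R 0P; the island: 0R 3P)
2. 1 poacher ← the mainland.  (the mainland: 4R 1P; the island: 0R 2P)
3. 3 rangers → the island.  (the mainland: 1R 1P; the island: 3R 2P)
4. 1 ranger ← the mainland.  (the mainland: 2R 1P; the island: 2R 2P)
5. 2 rangers and 1 poacher → the island.  (the mainland: 0R 0P; the island: 4R 3P)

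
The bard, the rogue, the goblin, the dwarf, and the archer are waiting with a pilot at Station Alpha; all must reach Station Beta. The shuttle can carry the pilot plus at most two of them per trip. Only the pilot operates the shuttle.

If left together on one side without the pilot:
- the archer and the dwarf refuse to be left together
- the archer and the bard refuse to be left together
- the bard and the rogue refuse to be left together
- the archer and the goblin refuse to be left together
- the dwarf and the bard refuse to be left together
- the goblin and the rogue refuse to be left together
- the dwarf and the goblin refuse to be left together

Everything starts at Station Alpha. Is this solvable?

No

Whatever the first load, the items left behind include a forbidden pair without the pilot. No opening move is safe, so no plan exists.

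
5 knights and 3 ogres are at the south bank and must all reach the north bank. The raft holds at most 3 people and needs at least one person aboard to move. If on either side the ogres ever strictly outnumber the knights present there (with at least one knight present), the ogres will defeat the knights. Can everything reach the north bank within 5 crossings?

Counting alone: each trip to the north bank takes at most 3 across and each return brings at least 1 back, so after t trips out (and t−1 returns) at most 3t − (t−1) of the 8 are across; that first reaches 8 at t = 4, so at least 7 crossings are needed.
Since 5 < 7, 5 crossings cannot be enough. (The shortest complete plan in fact takes 7:)
1. 2 ogres → the north bank.  (the south bank: 5K 1O; the north bank: 0K 2O)
2. 1 ogre ← the south bank.  (the south bank: 5K 2O; the north bank: 0K 1O)
3. 2 knights and 1 ogre → the north bank.  (the south bank: 3K 1O; the north bank: 2K 2O)
4. 1 ogre ← the south bank.  (the south bank: 3K 2O; the north bank: 2K 1O)
5. 1 knight and 2 ogres → the north bank.  (the south bank: 2K 0O; the north bank: 3K 3O)
6. 1 ogre ← the south bank.  (the south bank: 2K 1O; the north bank: 3K 2O)
7. 2 knights and 1 ogre → the north bank.  (the south bank: 0K 0O; the north bank: 5K 3O)

No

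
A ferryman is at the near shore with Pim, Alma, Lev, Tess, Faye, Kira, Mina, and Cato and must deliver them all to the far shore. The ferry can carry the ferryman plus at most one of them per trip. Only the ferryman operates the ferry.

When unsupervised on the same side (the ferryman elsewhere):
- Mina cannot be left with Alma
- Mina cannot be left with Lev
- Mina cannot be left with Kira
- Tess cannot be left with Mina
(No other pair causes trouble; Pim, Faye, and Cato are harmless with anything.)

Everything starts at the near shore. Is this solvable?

Following every safe sequence of crossings from the start, the most of the 8 that can be at the far shore as the ferry arrives there on crossings 1, 3, 5, 7, 9 is 1, 2, 3, 4, 5 respectively; the best ever achieved is 5 of 8.
From crossing 11 on, no configuration arises that was not already reachable earlier: only 88 distinct safe configurations (who is on which side, and where the ferry is) can ever be reached, none of them has everyone across, and every continuation just revisits them. So no valid plan exists.

No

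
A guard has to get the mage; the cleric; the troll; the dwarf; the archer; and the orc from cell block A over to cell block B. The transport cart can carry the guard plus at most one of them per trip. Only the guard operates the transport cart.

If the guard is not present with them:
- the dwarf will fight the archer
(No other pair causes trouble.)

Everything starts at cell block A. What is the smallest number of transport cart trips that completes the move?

11

Counting alone: the guard can take at most 1 across per trip to cell block B, so moving all 6 needs at least 6 loaded trips out, with a return between consecutive ones — at least 11 crossings.
The plan below uses exactly 11 crossings, so it is optimal:
1. Guard goes to cell block B with the dwarf.  [cell block A: the archer, the cleric, the mage, the orc, the troll | cell block B: the dwarf]
2. Guard goes back to cell block A alone.  [cell block A: the archer, the cleric, the mage, the orc, the troll | cell block B: the dwarf]
3. Guard goes to cell block B with the mage.  [cell block A: the archer, the cleric, the orc, the troll | cell block B: the dwarf, the mage]
4. Guard goes back to cell block A alone.  [cell block A: the archer, the cleric, the orc, the troll | cell block B: the dwarf, the mage]
5. Guard goes to cell block B with the cleric.  [cell block A: the archer, the orc, the troll | cell block B: the cleric, the dwarf, the mage]
6. Guard goes back to cell block A alone.  [cell block A: the archer, the orc, the troll | cell block B: the cleric, the dwarf, the mage]
7. Guard goes to cell block B with the troll.  [cell block A: the archer, the orc | cell block B: the cleric, the dwarf, the mage, the troll]
8. Guard goes back to cell block A alone.  [cell block A: the archer, the orc | cell block B: the cleric, the dwarf, the mage, the troll]
9. Guard goes to cell block B with the orc.  [cell block A: the archer | cell block B: the cleric, the dwarf, the mage, the orc, the troll]
10. Guard goes back to cell block A alone.  [cell block A: the archer | cell block B: the cleric, the dwarf, the mage, the orc, the troll]
11. Guard goes to cell block B with the archer.  [cell block A: — | cell block B: the archer, the cleric, the dwarf, the mage, the orc, the troll]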